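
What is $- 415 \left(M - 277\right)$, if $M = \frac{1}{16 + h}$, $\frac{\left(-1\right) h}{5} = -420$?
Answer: $\frac{243244365}{2116} \approx 1.1495 \cdot 10^{5}$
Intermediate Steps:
$h = 2100$ ($h = \left(-5\right) \left(-420\right) = 2100$)
$M = \frac{1}{2116}$ ($M = \frac{1}{16 + 2100} = \frac{1}{2116} \approx 0.00047259$)
$- 415 \left(M - 277\right) = - 415 \left(\frac{1}{2116} - 277\right) = \left(-415\right) \left(- \frac{586131}{2116}\right) = \frac{243244365}{2116}$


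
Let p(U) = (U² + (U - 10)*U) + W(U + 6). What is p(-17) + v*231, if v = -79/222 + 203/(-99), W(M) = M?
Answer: 40211/222 ≈ 181.13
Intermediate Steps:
p(U) = 6 + U + U² + U*(-10 + U) (p(U) = (U² + (U - 10)*U) + (U + 6) = (U² + (-10 + U)*U) + (6 + U) = (U² + U*(-10 + U)) + (6 + U) = 6 + U + U² + U*(-10 + U))
v = -17629/7326 (v = -79*1/222 + 203*(-1/99) = -79/222 - 203/99 = -17629/7326 ≈ -2.4064)
p(-17) + v*231 = (6 - 9*(-17) + 2*(-17)²) - 17629/7326*231 = (6 + 153 + 2*289) - 123403/222 = (6 + 153 + 578) - 123403/222 = 737 - 123403/222 = 40211/222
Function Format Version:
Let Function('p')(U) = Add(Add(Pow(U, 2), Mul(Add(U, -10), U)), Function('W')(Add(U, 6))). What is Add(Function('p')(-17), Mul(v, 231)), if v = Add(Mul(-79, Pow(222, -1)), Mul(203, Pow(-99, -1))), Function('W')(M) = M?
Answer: Rational(40211, 222) ≈ 181.13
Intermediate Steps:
Function('p')(U) = Add(6, U, Pow(U, 2), Mul(U, Add(-10, U))) (Function('p')(U) = Add(Add(Pow(U, 2), Mul(Add(U, -10), U)), Add(U, 6)) = Add(Add(Pow(U, 2), Mul(Add(-10, U), U)), Add(6, U)) = Add(Add(Pow(U, 2), Mul(U, Add(-10, U))), Add(6, U)) = Add(6, U, Pow(U, 2), Mul(U, Add(-10, U))))
v = Rational(-17629, 7326) (v = Add(Mul(-79, Rational(1, 222)), Mul(203, Rational(-1, 99))) = Add(Rational(-79, 222), Rational(-203, 99)) = Rational(-17629, 7326) ≈ -2.4064)
Add(Function('p')(-17), Mul(v, 231)) = Add(Add(6, Mul(-9, -17), Mul(2, Pow(-17, 2))), Mul(Rational(-17629, 7326), 231)) = Add(Add(6, 153, Mul(2, 289)), Rational(-123403, 222)) = Add(Add(6, 153, 578), Rational(-123403, 222)) = Add(737, Rational(-123403, 222)) = Rational(40211, 222)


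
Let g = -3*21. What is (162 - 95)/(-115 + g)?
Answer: -67/178 ≈ -0.37640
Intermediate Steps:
g = -63
(162 - 95)/(-115 + g) = (162 - 95)/(-115 - 63) = 67/(-178) = 67*(-1/178) = -67/178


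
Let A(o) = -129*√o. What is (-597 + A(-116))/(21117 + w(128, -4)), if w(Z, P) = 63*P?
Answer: -199/6955 - 86*I*√29/6955 ≈ -0.028612 - 0.066589*I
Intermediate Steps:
(-597 + A(-116))/(21117 + w(128, -4)) = (-597 - 258*I*√29)/(21117 + 63*(-4)) = (-597 - 258*I*√29)/(21117 - 252) = (-597 - 258*I*√29)/20865 = (-597 - 258*I*√29)*(1/20865) = -199/6955 - 86*I*√29/6955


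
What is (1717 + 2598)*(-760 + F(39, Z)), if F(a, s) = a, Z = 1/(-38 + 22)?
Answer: -3111115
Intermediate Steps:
Z = -1/16 (Z = 1/(-16) = -1/16 ≈ -0.062500)
(1717 + 2598)*(-760 + F(39, Z)) = (1717 + 2598)*(-760 + 39) = 4315*(-721) = -3111115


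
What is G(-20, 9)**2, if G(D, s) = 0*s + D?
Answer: 400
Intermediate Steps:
G(D, s) = D (G(D, s) = 0 + D = D)
G(-20, 9)**2 = (-20)**2 = 400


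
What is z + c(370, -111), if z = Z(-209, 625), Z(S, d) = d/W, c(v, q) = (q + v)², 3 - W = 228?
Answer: 603704/9 ≈ 67078.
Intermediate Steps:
W = -225 (W = 3 - 1*228 = 3 - 228 = -225)
Z(S, d) = -d/225 (Z(S, d) = d/(-225) = d*(-1/225) = -d/225)
z = -25/9 (z = -1/225*625 = -25/9 ≈ -2.7778)
z + c(370, -111) = -25/9 + (-111 + 370)² = -25/9 + 259² = -25/9 + 67081 = 603704/9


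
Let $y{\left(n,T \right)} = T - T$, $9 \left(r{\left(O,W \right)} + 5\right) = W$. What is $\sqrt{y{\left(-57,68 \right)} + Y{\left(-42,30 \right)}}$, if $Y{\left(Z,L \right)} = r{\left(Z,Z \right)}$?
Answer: $\frac{i \sqrt{87}}{3} \approx 3.1091 i$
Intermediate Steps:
$r{\left(O,W \right)} = -5 + \frac{W}{9}$
$y{\left(n,T \right)} = 0$
$Y{\left(Z,L \right)} = -5 + \frac{Z}{9}$
$\sqrt{y{\left(-57,68 \right)} + Y{\left(-42,30 \right)}} = \sqrt{0 + \left(-5 + \frac{1}{9} \left(-42\right)\right)} = \sqrt{0 - \frac{29}{3}} = \sqrt{- \frac{29}{3}} = \frac{i \sqrt{87}}{3}$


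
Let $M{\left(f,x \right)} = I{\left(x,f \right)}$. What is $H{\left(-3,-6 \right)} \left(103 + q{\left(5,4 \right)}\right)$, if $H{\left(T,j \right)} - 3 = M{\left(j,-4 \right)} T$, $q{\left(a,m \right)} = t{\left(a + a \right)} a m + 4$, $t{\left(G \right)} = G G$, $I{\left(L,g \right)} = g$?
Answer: $44247$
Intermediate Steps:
$M{\left(f,x \right)} = f$
$t{\left(G \right)} = G^{2}$
$q{\left(a,m \right)} = 4 + 4 m a^{3}$ ($q{\left(a,m \right)} = \left(a + a\right)^{2} a m + 4 = \left(2 a\right)^{2} a m + 4 = 4 a^{2} a m + 4 = 4 a^{3} m + 4 = 4 m a^{3} + 4 = 4 + 4 m a^{3}$)
$H{\left(T,j \right)} = 3 + T j$ ($H{\left(T,j \right)} = 3 + j T = 3 + T j$)
$H{\left(-3,-6 \right)} \left(103 + q{\left(5,4 \right)}\right) = \left(3 - -18\right) \left(103 + \left(4 + 4 \cdot 4 \cdot 5^{3}\right)\right) = \left(3 + 18\right) \left(103 + \left(4 + 4 \cdot 4 \cdot 125\right)\right) = 21 \left(103 + \left(4 + 2000\right)\right) = 21 \left(103 + 2004\right) = 21 \cdot 2107 = 44247$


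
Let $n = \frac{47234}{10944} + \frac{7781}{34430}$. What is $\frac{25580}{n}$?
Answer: $\frac{126823593600}{22518709} \approx 5631.9$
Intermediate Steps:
$n = \frac{22518709}{4957920}$ ($n = 47234 \cdot \frac{1}{10944} + 7781 \cdot \frac{1}{34430} = \frac{1243}{288} + \frac{7781}{34430} = \frac{22518709}{4957920} \approx 4.542$)
$\frac{25580}{n} = \frac{25580}{\frac{22518709}{4957920}} = 25580 \cdot \frac{4957920}{22518709} = \frac{126823593600}{22518709}$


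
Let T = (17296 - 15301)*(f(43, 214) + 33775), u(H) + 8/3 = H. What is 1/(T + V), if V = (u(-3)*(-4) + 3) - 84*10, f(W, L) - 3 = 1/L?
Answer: 642/43262007803 ≈ 1.4840e-8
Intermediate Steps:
u(H) = -8/3 + H
f(W, L) = 3 + 1/L
T = 14420843535/214 (T = (17296 - 15301)*((3 + 1/214) + 33775) = 1995*((3 + 1/214) + 33775) = 1995*(643/214 + 33775) = 1995*(7228493/214) = 14420843535/214 ≈ 6.7387e+7)
V = -2443/3 (V = ((-8/3 - 3)*(-4) + 3) - 84*10 = (-17/3*(-4) + 3) - 840 = (68/3 + 3) - 840 = 77/3 - 840 = -2443/3 ≈ -814.33)
1/(T + V) = 1/(14420843535/214 - 2443/3) = 1/(43262007803/642) = 642/43262007803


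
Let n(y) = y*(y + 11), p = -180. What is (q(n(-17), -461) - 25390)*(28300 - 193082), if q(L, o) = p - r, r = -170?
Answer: 4185462800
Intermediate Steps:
n(y) = y*(11 + y)
q(L, o) = -10 (q(L, o) = -180 - 1*(-170) = -180 + 170 = -10)
(q(n(-17), -461) - 25390)*(28300 - 193082) = (-10 - 25390)*(28300 - 193082) = -25400*(-164782) = 4185462800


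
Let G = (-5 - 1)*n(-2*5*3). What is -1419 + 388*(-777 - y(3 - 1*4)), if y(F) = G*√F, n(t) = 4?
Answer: -302895 + 9312*I ≈ -3.029e+5 + 9312.0*I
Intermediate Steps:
G = -24 (G = (-5 - 1)*4 = -6*4 = -24)
y(F) = -24*√F
-1419 + 388*(-777 - y(3 - 1*4)) = -1419 + 388*(-777 - (-24)*√(3 - 1*4)) = -1419 + 388*(-777 - (-24)*√(3 - 4)) = -1419 + 388*(-777 - (-24)*√(-1)) = -1419 + 388*(-777 - (-24)*I) = -1419 + 388*(-777 + 24*I) = -1419 + (-301476 + 9312*I) = -302895 + 9312*I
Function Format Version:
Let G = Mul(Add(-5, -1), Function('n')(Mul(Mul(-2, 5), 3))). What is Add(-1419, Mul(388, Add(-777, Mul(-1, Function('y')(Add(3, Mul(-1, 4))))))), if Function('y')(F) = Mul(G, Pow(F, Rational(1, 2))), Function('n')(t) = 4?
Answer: Add(-302895, Mul(9312, I)) ≈ Add(-3.0290e+5, Mul(9312.0, I))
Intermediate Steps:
G = -24 (G = Mul(Add(-5, -1), 4) = Mul(-6, 4) = -24)
Function('y')(F) = Mul(-24, Pow(F, Rational(1, 2)))
Add(-1419, Mul(388, Add(-777, Mul(-1, Function('y')(Add(3, Mul(-1, 4))))))) = Add(-1419, Mul(388, Add(-777, Mul(-1, Mul(-24, Pow(Add(3, Mul(-1, 4)), Rational(1, 2))))))) = Add(-1419, Mul(388, Add(-777, Mul(-1, Mul(-24, Pow(Add(3, -4), Rational(1, 2))))))) = Add(-1419, Mul(388, Add(-777, Mul(-1, Mul(-24, Pow(-1, Rational(1, 2))))))) = Add(-1419, Mul(388, Add(-777, Mul(-1, Mul(-24, I))))) = Add(-1419, Mul(388, Add(-777, Mul(24, I)))) = Add(-1419, Add(-301476, Mul(9312, I))) = Add(-302895, Mul(9312, I))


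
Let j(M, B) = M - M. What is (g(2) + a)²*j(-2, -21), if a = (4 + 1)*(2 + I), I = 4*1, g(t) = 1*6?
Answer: 0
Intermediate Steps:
j(M, B) = 0
g(t) = 6
I = 4
a = 30 (a = (4 + 1)*(2 + 4) = 5*6 = 30)
(g(2) + a)²*j(-2, -21) = (6 + 30)²*0 = 36²*0 = 1296*0 = 0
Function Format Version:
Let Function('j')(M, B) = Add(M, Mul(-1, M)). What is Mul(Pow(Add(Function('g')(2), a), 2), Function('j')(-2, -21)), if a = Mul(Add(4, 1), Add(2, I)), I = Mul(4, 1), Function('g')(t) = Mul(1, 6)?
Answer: 0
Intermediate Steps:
Function('j')(M, B) = 0
Function('g')(t) = 6
I = 4
a = 30 (a = Mul(Add(4, 1), Add(2, 4)) = Mul(5, 6) = 30)
Mul(Pow(Add(Function('g')(2), a), 2), Function('j')(-2, -21)) = Mul(Pow(Add(6, 30), 2), 0) = Mul(Pow(36, 2), 0) = Mul(1296, 0) = 0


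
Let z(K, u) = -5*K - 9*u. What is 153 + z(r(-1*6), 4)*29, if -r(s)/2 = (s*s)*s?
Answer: -63531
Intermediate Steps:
r(s) = -2*s³ (r(s) = -2*s*s*s = -2*s²*s = -2*s³)
z(K, u) = -9*u - 5*K
153 + z(r(-1*6), 4)*29 = 153 + (-9*4 - (-10)*(-1*6)³)*29 = 153 + (-36 - (-10)*(-6)³)*29 = 153 + (-36 - (-10)*(-216))*29 = 153 + (-36 - 5*432)*29 = 153 + (-36 - 2160)*29 = 153 - 2196*29 = 153 - 63684 = -63531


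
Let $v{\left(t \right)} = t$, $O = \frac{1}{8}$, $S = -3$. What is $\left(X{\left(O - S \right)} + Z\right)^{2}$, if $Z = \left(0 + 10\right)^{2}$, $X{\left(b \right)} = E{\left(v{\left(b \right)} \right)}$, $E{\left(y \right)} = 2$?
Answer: $10404$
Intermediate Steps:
$O = \frac{1}{8} \approx 0.125$
$X{\left(b \right)} = 2$
$Z = 100$ ($Z = 10^{2} = 100$)
$\left(X{\left(O - S \right)} + Z\right)^{2} = \left(2 + 100\right)^{2} = 102^{2} = 10404$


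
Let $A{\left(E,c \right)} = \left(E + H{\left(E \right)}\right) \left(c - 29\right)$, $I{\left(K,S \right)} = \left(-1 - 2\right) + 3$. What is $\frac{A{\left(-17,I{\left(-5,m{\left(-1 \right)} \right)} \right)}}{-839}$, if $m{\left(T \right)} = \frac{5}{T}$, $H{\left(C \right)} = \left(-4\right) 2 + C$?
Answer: $- \frac{1218}{839} \approx -1.4517$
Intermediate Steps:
$H{\left(C \right)} = -8 + C$
$I{\left(K,S \right)} = 0$ ($I{\left(K,S \right)} = \left(-1 - 2\right) + 3 = -3 + 3 = 0$)
$A{\left(E,c \right)} = \left(-29 + c\right) \left(-8 + 2 E\right)$ ($A{\left(E,c \right)} = \left(E + \left(-8 + E\right)\right) \left(c - 29\right) = \left(-8 + 2 E\right) \left(-29 + c\right) = \left(-29 + c\right) \left(-8 + 2 E\right)$)
$\frac{A{\left(-17,I{\left(-5,m{\left(-1 \right)} \right)} \right)}}{-839} = \frac{232 - -986 - 0 + 0 \left(-8 - 17\right)}{-839} = \left(232 + 986 + 0 + 0 \left(-25\right)\right) \left(- \frac{1}{839}\right) = \left(232 + 986 + 0 + 0\right) \left(- \frac{1}{839}\right) = 1218 \left(- \frac{1}{839}\right) = - \frac{1218}{839}$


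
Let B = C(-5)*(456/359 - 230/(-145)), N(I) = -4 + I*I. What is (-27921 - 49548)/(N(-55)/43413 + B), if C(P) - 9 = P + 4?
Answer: -402458349741/119075609 ≈ -3379.9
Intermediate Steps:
N(I) = -4 + I²
C(P) = 13 + P (C(P) = 9 + (P + 4) = 9 + (4 + P) = 13 + P)
B = 237904/10411 (B = (13 - 5)*(456/359 - 230/(-145)) = 8*(456*(1/359) - 230*(-1/145)) = 8*(456/359 + 46/29) = 8*(29738/10411) = 237904/10411 ≈ 22.851)
(-27921 - 49548)/(N(-55)/43413 + B) = (-27921 - 49548)/((-4 + (-55)²)/43413 + 237904/10411) = -77469/((-4 + 3025)*(1/43413) + 237904/10411) = -77469/(3021*(1/43413) + 237904/10411) = -77469/(1007/14471 + 237904/10411) = -77469/119075609/5195089 = -77469*5195089/119075609 = -402458349741/119075609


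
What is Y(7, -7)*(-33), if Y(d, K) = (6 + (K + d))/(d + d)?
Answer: -99/7 ≈ -14.143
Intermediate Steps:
Y(d, K) = (6 + K + d)/(2*d) (Y(d, K) = (6 + K + d)/((2*d)) = (6 + K + d)*(1/(2*d)) = (6 + K + d)/(2*d))
Y(7, -7)*(-33) = ((1/2)*(6 - 7 + 7)/7)*(-33) = ((1/2)*(1/7)*6)*(-33) = (3/7)*(-33) = -99/7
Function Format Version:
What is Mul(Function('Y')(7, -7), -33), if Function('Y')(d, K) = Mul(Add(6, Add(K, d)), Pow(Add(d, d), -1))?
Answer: Rational(-99, 7) ≈ -14.143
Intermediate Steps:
Function('Y')(d, K) = Mul(Rational(1, 2), Pow(d, -1), Add(6, K, d)) (Function('Y')(d, K) = Mul(Add(6, K, d), Pow(Mul(2, d), -1)) = Mul(Add(6, K, d), Mul(Rational(1, 2), Pow(d, -1))) = Mul(Rational(1, 2), Pow(d, -1), Add(6, K, d)))
Mul(Function('Y')(7, -7), -33) = Mul(Mul(Rational(1, 2), Pow(7, -1), Add(6, -7, 7)), -33) = Mul(Mul(Rational(1, 2), Rational(1, 7), 6), -33) = Mul(Rational(3, 7), -33) = Rational(-99, 7)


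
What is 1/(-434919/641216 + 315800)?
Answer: 641216/202495577881 ≈ 3.1666e-6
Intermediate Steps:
1/(-434919/641216 + 315800) = 1/(202495577881/641216) = 641216/202495577881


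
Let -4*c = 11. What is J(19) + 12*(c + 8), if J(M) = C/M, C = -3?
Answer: 1194/19 ≈ 62.842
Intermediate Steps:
c = -11/4 (c = -¼*11 = -11/4 ≈ -2.7500)
J(M) = -3/M
J(19) + 12*(c + 8) = -3/19 + 12*(-11/4 + 8) = -3*1/19 + 12*(21/4) = -3/19 + 63 = 1194/19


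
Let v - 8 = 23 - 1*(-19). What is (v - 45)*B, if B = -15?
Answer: -75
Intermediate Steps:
v = 50 (v = 8 + (23 - 1*(-19)) = 8 + (23 + 19) = 8 + 42 = 50)
(v - 45)*B = (50 - 45)*(-15) = 5*(-15) = -75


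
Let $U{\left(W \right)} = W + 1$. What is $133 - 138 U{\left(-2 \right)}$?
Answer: $271$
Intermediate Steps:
$U{\left(W \right)} = 1 + W$
$133 - 138 U{\left(-2 \right)} = 133 - 138 \left(1 - 2\right) = 133 - -138 = 133 + 138 = 271$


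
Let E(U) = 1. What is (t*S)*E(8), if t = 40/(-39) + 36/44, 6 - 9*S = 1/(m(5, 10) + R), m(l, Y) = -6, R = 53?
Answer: -25009/181467 ≈ -0.13782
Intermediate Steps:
S = 281/423 (S = ⅔ - 1/(9*(-6 + 53)) = ⅔ - ⅑/47 = ⅔ - ⅑*1/47 = ⅔ - 1/423 = 281/423 ≈ 0.66430)
t = -89/429 (t = 40*(-1/39) + 36*(1/44) = -40/39 + 9/11 = -89/429 ≈ -0.20746)
(t*S)*E(8) = -89/429*281/423*1 = -25009/181467*1 = -25009/181467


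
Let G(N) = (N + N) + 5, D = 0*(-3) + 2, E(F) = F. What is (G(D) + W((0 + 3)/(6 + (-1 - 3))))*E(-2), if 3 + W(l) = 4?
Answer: -20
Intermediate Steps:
D = 2 (D = 0 + 2 = 2)
W(l) = 1 (W(l) = -3 + 4 = 1)
G(N) = 5 + 2*N (G(N) = 2*N + 5 = 5 + 2*N)
(G(D) + W((0 + 3)/(6 + (-1 - 3))))*E(-2) = ((5 + 2*2) + 1)*(-2) = ((5 + 4) + 1)*(-2) = (9 + 1)*(-2) = 10*(-2) = -20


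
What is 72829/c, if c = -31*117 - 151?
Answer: -72829/3778 ≈ -19.277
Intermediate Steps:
c = -3778 (c = -3627 - 151 = -3778)
72829/c = 72829/(-3778) = 72829*(-1/3778) = -72829/3778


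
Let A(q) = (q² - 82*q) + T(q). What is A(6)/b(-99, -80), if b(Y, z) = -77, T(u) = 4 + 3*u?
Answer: 62/11 ≈ 5.6364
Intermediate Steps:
A(q) = 4 + q² - 79*q (A(q) = (q² - 82*q) + (4 + 3*q) = 4 + q² - 79*q)
A(6)/b(-99, -80) = (4 + 6² - 79*6)/(-77) = (4 + 36 - 474)*(-1/77) = -434*(-1/77) = 62/11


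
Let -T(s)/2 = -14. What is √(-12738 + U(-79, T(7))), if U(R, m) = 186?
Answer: 2*I*√3138 ≈ 112.04*I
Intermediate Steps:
T(s) = 28 (T(s) = -2*(-14) = 28)
√(-12738 + U(-79, T(7))) = √(-12738 + 186) = √(-12552) = 2*I*√3138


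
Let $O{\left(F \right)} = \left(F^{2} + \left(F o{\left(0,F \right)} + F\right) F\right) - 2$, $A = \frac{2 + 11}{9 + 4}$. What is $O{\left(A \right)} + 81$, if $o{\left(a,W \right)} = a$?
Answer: $81$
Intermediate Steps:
$A = 1$ ($A = \frac{13}{13} = 13 \cdot \frac{1}{13} = 1$)
$O{\left(F \right)} = -2 + 2 F^{2}$ ($O{\left(F \right)} = \left(F^{2} + \left(F 0 + F\right) F\right) - 2 = \left(F^{2} + \left(0 + F\right) F\right) - 2 = \left(F^{2} + F F\right) - 2 = \left(F^{2} + F^{2}\right) - 2 = 2 F^{2} - 2 = -2 + 2 F^{2}$)
$O{\left(A \right)} + 81 = \left(-2 + 2 \cdot 1^{2}\right) + 81 = \left(-2 + 2 \cdot 1\right) + 81 = \left(-2 + 2\right) + 81 = 0 + 81 = 81$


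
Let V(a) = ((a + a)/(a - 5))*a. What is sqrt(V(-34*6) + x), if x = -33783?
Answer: I*sqrt(1493070711)/209 ≈ 184.88*I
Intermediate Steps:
V(a) = 2*a**2/(-5 + a) (V(a) = ((2*a)/(-5 + a))*a = (2*a/(-5 + a))*a = 2*a**2/(-5 + a))
sqrt(V(-34*6) + x) = sqrt(2*(-34*6)**2/(-5 - 34*6) - 33783) = sqrt(2*(-204)**2/(-5 - 204) - 33783) = sqrt(2*41616/(-209) - 33783) = sqrt(2*41616*(-1/209) - 33783) = sqrt(-83232/209 - 33783) = sqrt(-7143879/209) = I*sqrt(1493070711)/209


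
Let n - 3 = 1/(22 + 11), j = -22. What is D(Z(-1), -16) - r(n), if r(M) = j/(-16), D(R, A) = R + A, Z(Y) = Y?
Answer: -147/8 ≈ -18.375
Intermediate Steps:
n = 100/33 (n = 3 + 1/(22 + 11) = 3 + 1/33 = 100/33 ≈ 3.0303)
D(R, A) = A + R
r(M) = 11/8 (r(M) = -22/(-16) = -22*(-1/16) = 11/8)
D(Z(-1), -16) - r(n) = (-16 - 1) - 1*11/8 = -17 - 11/8 = -147/8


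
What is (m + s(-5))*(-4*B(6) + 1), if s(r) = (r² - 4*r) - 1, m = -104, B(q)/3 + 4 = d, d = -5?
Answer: -6540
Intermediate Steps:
B(q) = -27 (B(q) = -12 + 3*(-5) = -12 - 15 = -27)
s(r) = -1 + r² - 4*r
(m + s(-5))*(-4*B(6) + 1) = (-104 + (-1 + (-5)² - 4*(-5)))*(-4*(-27) + 1) = (-104 + (-1 + 25 + 20))*(108 + 1) = (-104 + 44)*109 = -60*109 = -6540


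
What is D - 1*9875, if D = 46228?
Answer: 36353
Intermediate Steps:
D - 1*9875 = 46228 - 1*9875 = 46228 - 9875 = 36353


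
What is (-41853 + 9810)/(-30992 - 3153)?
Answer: 32043/34145 ≈ 0.93844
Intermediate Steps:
(-41853 + 9810)/(-30992 - 3153) = -32043/(-34145) = -32043*(-1/34145) = 32043/34145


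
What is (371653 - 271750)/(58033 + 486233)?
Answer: 33301/181422 ≈ 0.18356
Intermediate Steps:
(371653 - 271750)/(58033 + 486233) = 99903/544266 = 99903*(1/544266) = 33301/181422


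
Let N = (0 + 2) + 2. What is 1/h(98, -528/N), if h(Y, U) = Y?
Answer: 1/98 ≈ 0.010204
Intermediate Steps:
N = 4 (N = 2 + 2 = 4)
1/h(98, -528/N) = 1/98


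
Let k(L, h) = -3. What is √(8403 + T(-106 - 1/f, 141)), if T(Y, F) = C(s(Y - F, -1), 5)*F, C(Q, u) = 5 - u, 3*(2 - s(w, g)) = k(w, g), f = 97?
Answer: √8403 ≈ 91.668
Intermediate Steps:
s(w, g) = 3 (s(w, g) = 2 - ⅓*(-3) = 2 + 1 = 3)
T(Y, F) = 0 (T(Y, F) = (5 - 1*5)*F = (5 - 5)*F = 0*F = 0)
√(8403 + T(-106 - 1/f, 141)) = √(8403 + 0) = √8403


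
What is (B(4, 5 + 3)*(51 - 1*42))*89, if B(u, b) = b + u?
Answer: 9612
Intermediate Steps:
(B(4, 5 + 3)*(51 - 1*42))*89 = (((5 + 3) + 4)*(51 - 1*42))*89 = ((8 + 4)*(51 - 42))*89 = (12*9)*89 = 108*89 = 9612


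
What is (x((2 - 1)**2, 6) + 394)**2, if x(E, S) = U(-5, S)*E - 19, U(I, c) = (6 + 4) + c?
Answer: 152881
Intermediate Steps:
U(I, c) = 10 + c
x(E, S) = -19 + E*(10 + S) (x(E, S) = (10 + S)*E - 19 = E*(10 + S) - 19 = -19 + E*(10 + S))
(x((2 - 1)**2, 6) + 394)**2 = ((-19 + (2 - 1)**2*(10 + 6)) + 394)**2 = ((-19 + 1**2*16) + 394)**2 = ((-19 + 1*16) + 394)**2 = ((-19 + 16) + 394)**2 = (-3 + 394)**2 = 391**2 = 152881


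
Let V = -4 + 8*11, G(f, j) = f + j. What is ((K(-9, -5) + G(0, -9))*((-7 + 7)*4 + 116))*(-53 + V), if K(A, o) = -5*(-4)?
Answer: 39556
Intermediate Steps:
K(A, o) = 20
V = 84 (V = -4 + 88 = 84)
((K(-9, -5) + G(0, -9))*((-7 + 7)*4 + 116))*(-53 + V) = ((20 + (0 - 9))*((-7 + 7)*4 + 116))*(-53 + 84) = ((20 - 9)*(0*4 + 116))*31 = (11*(0 + 116))*31 = (11*116)*31 = 1276*31 = 39556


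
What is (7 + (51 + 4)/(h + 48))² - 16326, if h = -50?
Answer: -63623/4 ≈ -15906.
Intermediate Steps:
(7 + (51 + 4)/(h + 48))² - 16326 = (7 + (51 + 4)/(-50 + 48))² - 16326 = (7 + 55/(-2))² - 16326 = (7 + 55*(-½))² - 16326 = (7 - 55/2)² - 16326 = (-41/2)² - 16326 = 1681/4 - 16326 = -63623/4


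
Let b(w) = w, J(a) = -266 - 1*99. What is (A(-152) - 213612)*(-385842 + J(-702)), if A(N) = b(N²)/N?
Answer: 82557153148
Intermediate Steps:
J(a) = -365 (J(a) = -266 - 99 = -365)
A(N) = N (A(N) = N²/N = N)
(A(-152) - 213612)*(-385842 + J(-702)) = (-152 - 213612)*(-385842 - 365) = -213764*(-386207) = 82557153148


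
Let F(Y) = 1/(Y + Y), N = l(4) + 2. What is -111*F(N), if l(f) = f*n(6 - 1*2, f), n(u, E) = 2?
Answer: -111/20 ≈ -5.5500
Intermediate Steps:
l(f) = 2*f (l(f) = f*2 = 2*f)
N = 10 (N = 2*4 + 2 = 8 + 2 = 10)
F(Y) = 1/(2*Y)
-111*F(N) = -111/(2*10) = -111*1/20 = -111/20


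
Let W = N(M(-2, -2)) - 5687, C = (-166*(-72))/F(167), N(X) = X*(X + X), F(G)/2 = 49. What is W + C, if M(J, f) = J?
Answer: -272295/49 ≈ -5557.0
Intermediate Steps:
F(G) = 98 (F(G) = 2*49 = 98)
N(X) = 2*X² (N(X) = X*(2*X) = 2*X²)
C = 5976/49 (C = -166*(-72)/98 = 11952*(1/98) = 5976/49 ≈ 121.96)
W = -5679 (W = 2*(-2)² - 5687 = 2*4 - 5687 = 8 - 5687 = -5679)
W + C = -5679 + 5976/49 = -272295/49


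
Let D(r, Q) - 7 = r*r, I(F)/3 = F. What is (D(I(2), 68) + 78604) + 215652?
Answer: 294299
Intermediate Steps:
I(F) = 3*F
D(r, Q) = 7 + r² (D(r, Q) = 7 + r*r = 7 + r²)
(D(I(2), 68) + 78604) + 215652 = ((7 + (3*2)²) + 78604) + 215652 = ((7 + 6²) + 78604) + 215652 = ((7 + 36) + 78604) + 215652 = (43 + 78604) + 215652 = 78647 + 215652 = 294299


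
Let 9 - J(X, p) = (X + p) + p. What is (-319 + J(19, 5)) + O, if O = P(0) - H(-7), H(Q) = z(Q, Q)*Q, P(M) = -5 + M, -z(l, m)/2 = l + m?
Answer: -148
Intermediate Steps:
J(X, p) = 9 - X - 2*p (J(X, p) = 9 - ((X + p) + p) = 9 - (X + 2*p) = 9 + (-X - 2*p) = 9 - X - 2*p)
z(l, m) = -2*l - 2*m (z(l, m) = -2*(l + m) = -2*l - 2*m)
H(Q) = -4*Q² (H(Q) = (-2*Q - 2*Q)*Q = (-4*Q)*Q = -4*Q²)
O = 191 (O = (-5 + 0) - (-4)*(-7)² = -5 - (-4)*49 = -5 - 1*(-196) = -5 + 196 = 191)
(-319 + J(19, 5)) + O = (-319 + (9 - 1*19 - 2*5)) + 191 = (-319 + (9 - 19 - 10)) + 191 = (-319 - 20) + 191 = -339 + 191 = -148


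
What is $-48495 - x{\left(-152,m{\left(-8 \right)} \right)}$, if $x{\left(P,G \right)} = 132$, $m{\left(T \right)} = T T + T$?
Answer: $-48627$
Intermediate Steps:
$m{\left(T \right)} = T + T^{2}$ ($m{\left(T \right)} = T^{2} + T = T + T^{2}$)
$-48495 - x{\left(-152,m{\left(-8 \right)} \right)} = -48495 - 132 = -48627$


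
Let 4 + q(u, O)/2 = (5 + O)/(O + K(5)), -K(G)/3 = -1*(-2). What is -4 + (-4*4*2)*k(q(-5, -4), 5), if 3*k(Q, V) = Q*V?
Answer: 1300/3 ≈ 433.33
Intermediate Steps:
K(G) = -6 (K(G) = -(-3)*(-2) = -3*2 = -6)
q(u, O) = -8 + 2*(5 + O)/(-6 + O) (q(u, O) = -8 + 2*((5 + O)/(O - 6)) = -8 + 2*((5 + O)/(-6 + O)) = -8 + 2*(5 + O)/(-6 + O))
k(Q, V) = Q*V/3 (k(Q, V) = (Q*V)/3 = Q*V/3)
-4 + (-4*4*2)*k(q(-5, -4), 5) = -4 + (-4*4*2)*((⅓)*(2*(29 - 3*(-4))/(-6 - 4))*5) = -4 + (-16*2)*((⅓)*(2*(29 + 12)/(-10))*5) = -4 - 32*2*(-⅒)*41*5/3 = -4 - 32*(-41)*5/(3*5) = -4 - 32*(-41/3) = -4 + 1312/3 = 1300/3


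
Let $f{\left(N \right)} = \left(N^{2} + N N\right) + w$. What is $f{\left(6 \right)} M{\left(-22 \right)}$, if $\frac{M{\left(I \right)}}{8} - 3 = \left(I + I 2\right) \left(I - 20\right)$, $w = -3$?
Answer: $1531800$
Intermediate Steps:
$f{\left(N \right)} = -3 + 2 N^{2}$ ($f{\left(N \right)} = \left(N^{2} + N N\right) - 3 = \left(N^{2} + N^{2}\right) - 3 = 2 N^{2} - 3 = -3 + 2 N^{2}$)
$M{\left(I \right)} = 24 + 24 I \left(-20 + I\right)$ ($M{\left(I \right)} = 24 + 8 \left(I + I 2\right) \left(I - 20\right) = 24 + 8 \left(I + 2 I\right) \left(-20 + I\right) = 24 + 8 \cdot 3 I \left(-20 + I\right) = 24 + 24 I \left(-20 + I\right)$)
$f{\left(6 \right)} M{\left(-22 \right)} = \left(-3 + 2 \cdot 6^{2}\right) \left(24 - -10560 + 24 \left(-22\right)^{2}\right) = \left(-3 + 2 \cdot 36\right) \left(24 + 10560 + 24 \cdot 484\right) = \left(-3 + 72\right) \left(24 + 10560 + 11616\right) = 69 \cdot 22200 = 1531800$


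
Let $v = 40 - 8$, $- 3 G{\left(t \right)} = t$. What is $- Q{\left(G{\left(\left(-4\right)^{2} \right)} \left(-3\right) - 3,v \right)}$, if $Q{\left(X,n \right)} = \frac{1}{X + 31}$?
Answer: $- \frac{1}{44} \approx -0.022727$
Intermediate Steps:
$G{\left(t \right)} = - \frac{t}{3}$
$v = 32$
$Q{\left(X,n \right)} = \frac{1}{31 + X}$
$- Q{\left(G{\left(\left(-4\right)^{2} \right)} \left(-3\right) - 3,v \right)} = - \frac{1}{31 - \left(3 - - \frac{\left(-4\right)^{2}}{3} \left(-3\right)\right)} = - \frac{1}{31 - \left(3 - \left(- \frac{1}{3}\right) 16 \left(-3\right)\right)} = - \frac{1}{31 - -13} = - \frac{1}{31 + \left(16 - 3\right)} = - \frac{1}{31 + 13} = - \frac{1}{44}$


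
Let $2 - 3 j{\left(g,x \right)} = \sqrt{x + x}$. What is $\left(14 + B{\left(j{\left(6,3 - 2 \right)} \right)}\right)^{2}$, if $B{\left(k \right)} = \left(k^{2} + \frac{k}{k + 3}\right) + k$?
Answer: $\frac{277297196}{1147041} - \frac{10116152 \sqrt{2}}{382347} \approx 204.33$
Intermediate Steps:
$j{\left(g,x \right)} = \frac{2}{3} - \frac{\sqrt{2} \sqrt{x}}{3}$ ($j{\left(g,x \right)} = \frac{2}{3} - \frac{\sqrt{x + x}}{3} = \frac{2}{3} - \frac{\sqrt{2 x}}{3} = \frac{2}{3} - \frac{\sqrt{2} \sqrt{x}}{3}$)
$B{\left(k \right)} = k + k^{2} + \frac{k}{3 + k}$ ($B{\left(k \right)} = \left(k^{2} + \frac{k}{3 + k}\right) + k = k + k^{2} + \frac{k}{3 + k}$)
$\left(14 + B{\left(j{\left(6,3 - 2 \right)} \right)}\right)^{2} = \left(14 + \frac{\left(\frac{2}{3} - \frac{\sqrt{2} \sqrt{3 - 2}}{3}\right) \left(4 + \left(\frac{2}{3} - \frac{\sqrt{2} \sqrt{3 - 2}}{3}\right)^{2} + 4 \left(\frac{2}{3} - \frac{\sqrt{2} \sqrt{3 - 2}}{3}\right)\right)}{3 + \left(\frac{2}{3} - \frac{\sqrt{2} \sqrt{3 - 2}}{3}\right)}\right)^{2} = \left(14 + \frac{\left(\frac{2}{3} - \frac{\sqrt{2} \sqrt{1}}{3}\right) \left(4 + \left(\frac{2}{3} - \frac{\sqrt{2} \sqrt{1}}{3}\right)^{2} + 4 \left(\frac{2}{3} - \frac{\sqrt{2} \sqrt{1}}{3}\right)\right)}{3 + \left(\frac{2}{3} - \frac{\sqrt{2} \sqrt{1}}{3}\right)}\right)^{2} = \left(14 + \frac{\left(\frac{2}{3} - \frac{1}{3} \sqrt{2} \cdot 1\right) \left(4 + \left(\frac{2}{3} - \frac{1}{3} \sqrt{2} \cdot 1\right)^{2} + 4 \left(\frac{2}{3} - \frac{1}{3} \sqrt{2} \cdot 1\right)\right)}{3 + \left(\frac{2}{3} - \frac{1}{3} \sqrt{2} \cdot 1\right)}\right)^{2} = \left(14 + \frac{\left(\frac{2}{3} - \frac{\sqrt{2}}{3}\right) \left(4 + \left(\frac{2}{3} - \frac{\sqrt{2}}{3}\right)^{2} + 4 \left(\frac{2}{3} - \frac{\sqrt{2}}{3}\right)\right)}{3 + \left(\frac{2}{3} - \frac{\sqrt{2}}{3}\right)}\right)^{2} = \left(14 + \frac{\left(\frac{2}{3} - \frac{\sqrt{2}}{3}\right) \left(4 + \left(\frac{2}{3} - \frac{\sqrt{2}}{3}\right)^{2} + \left(\frac{8}{3} - \frac{4 \sqrt{2}}{3}\right)\right)}{\frac{11}{3} - \frac{\sqrt{2}}{3}}\right)^{2} = \left(14 + \frac{\left(\frac{2}{3} - \frac{\sqrt{2}}{3}\right) \left(\frac{20}{3} + \left(\frac{2}{3} - \frac{\sqrt{2}}{3}\right)^{2} - \frac{4 \sqrt{2}}{3}\right)}{\frac{11}{3} - \frac{\sqrt{2}}{3}}\right)^{2}$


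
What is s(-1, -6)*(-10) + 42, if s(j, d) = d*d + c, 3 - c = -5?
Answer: -398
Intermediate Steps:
c = 8 (c = 3 - 1*(-5) = 3 + 5 = 8)
s(j, d) = 8 + d**2 (s(j, d) = d*d + 8 = d**2 + 8 = 8 + d**2)
s(-1, -6)*(-10) + 42 = (8 + (-6)**2)*(-10) + 42 = (8 + 36)*(-10) + 42 = 44*(-10) + 42 = -440 + 42 = -398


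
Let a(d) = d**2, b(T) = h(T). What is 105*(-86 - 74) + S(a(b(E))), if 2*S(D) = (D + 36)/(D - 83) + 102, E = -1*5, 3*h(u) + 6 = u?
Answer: -20970193/1252 ≈ -16749.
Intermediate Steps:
h(u) = -2 + u/3
E = -5
b(T) = -2 + T/3
S(D) = 51 + (36 + D)/(2*(-83 + D)) (S(D) = ((D + 36)/(D - 83) + 102)/2 = ((36 + D)/(-83 + D) + 102)/2 = (102 + (36 + D)/(-83 + D))/2 = 51 + (36 + D)/(2*(-83 + D)))
105*(-86 - 74) + S(a(b(E))) = 105*(-86 - 74) + (-8430 + 103*(-2 + (1/3)*(-5))**2)/(2*(-83 + (-2 + (1/3)*(-5))**2)) = 105*(-160) + (-8430 + 103*(-2 - 5/3)**2)/(2*(-83 + (-2 - 5/3)**2)) = -16800 + (-8430 + 103*(-11/3)**2)/(2*(-83 + (-11/3)**2)) = -16800 + (-8430 + 103*(121/9))/(2*(-83 + 121/9)) = -16800 + (-8430 + 12463/9)/(2*(-626/9)) = -16800 + (1/2)*(-9/626)*(-63407/9) = -16800 + 63407/1252 = -20970193/1252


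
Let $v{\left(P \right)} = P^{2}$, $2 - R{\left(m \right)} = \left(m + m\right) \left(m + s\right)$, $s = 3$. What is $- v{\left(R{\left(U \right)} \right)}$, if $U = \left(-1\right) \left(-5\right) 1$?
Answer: $-6084$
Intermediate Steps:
$U = 5$ ($U = 5 \cdot 1 = 5$)
$R{\left(m \right)} = 2 - 2 m \left(3 + m\right)$ ($R{\left(m \right)} = 2 - \left(m + m\right) \left(m + 3\right) = 2 - 2 m \left(3 + m\right)$)
$- v{\left(R{\left(U \right)} \right)} = - \left(2 - 30 - 2 \cdot 5^{2}\right)^{2} = - \left(2 - 30 - 50\right)^{2} = - \left(-78\right)^{2} = \left(-1\right) 6084 = -6084$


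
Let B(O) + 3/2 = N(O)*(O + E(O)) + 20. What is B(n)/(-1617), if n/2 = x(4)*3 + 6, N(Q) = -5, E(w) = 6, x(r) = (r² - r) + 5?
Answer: 1163/3234 ≈ 0.35962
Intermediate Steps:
x(r) = 5 + r² - r
n = 114 (n = 2*((5 + 4² - 1*4)*3 + 6) = 2*((5 + 16 - 4)*3 + 6) = 2*(17*3 + 6) = 2*(51 + 6) = 2*57 = 114)
B(O) = -23/2 - 5*O (B(O) = -3/2 + (-5*(O + 6) + 20) = -3/2 + (-5*(6 + O) + 20) = -3/2 + ((-30 - 5*O) + 20) = -3/2 + (-10 - 5*O) = -23/2 - 5*O)
B(n)/(-1617) = (-23/2 - 5*114)/(-1617) = (-23/2 - 570)*(-1/1617) = -1163/2*(-1/1617) = 1163/3234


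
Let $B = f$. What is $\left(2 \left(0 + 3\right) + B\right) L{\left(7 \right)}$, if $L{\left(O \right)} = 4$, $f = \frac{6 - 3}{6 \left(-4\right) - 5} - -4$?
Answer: $\frac{1148}{29} \approx 39.586$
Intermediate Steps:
$f = \frac{113}{29}$ ($f = \frac{3}{-24 - 5} + 4 = \frac{3}{-29} + 4 = 3 \left(- \frac{1}{29}\right) + 4 = - \frac{3}{29} + 4 = \frac{113}{29} \approx 3.8966$)
$B = \frac{113}{29} \approx 3.8966$
$\left(2 \left(0 + 3\right) + B\right) L{\left(7 \right)} = \left(2 \left(0 + 3\right) + \frac{113}{29}\right) 4 = \left(2 \cdot 3 + \frac{113}{29}\right) 4 = \left(6 + \frac{113}{29}\right) 4 = \frac{287}{29} \cdot 4 = \frac{1148}{29}$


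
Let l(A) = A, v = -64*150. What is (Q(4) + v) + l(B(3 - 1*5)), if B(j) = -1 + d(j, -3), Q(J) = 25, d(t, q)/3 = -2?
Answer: -9582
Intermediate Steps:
d(t, q) = -6 (d(t, q) = 3*(-2) = -6)
v = -9600
B(j) = -7 (B(j) = -1 - 6 = -7)
(Q(4) + v) + l(B(3 - 1*5)) = (25 - 9600) - 7 = -9575 - 7 = -9582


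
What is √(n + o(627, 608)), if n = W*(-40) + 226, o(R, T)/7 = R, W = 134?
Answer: I*√745 ≈ 27.295*I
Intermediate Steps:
o(R, T) = 7*R
n = -5134 (n = 134*(-40) + 226 = -5360 + 226 = -5134)
√(n + o(627, 608)) = √(-5134 + 7*627) = √(-5134 + 4389) = √(-745) = I*√745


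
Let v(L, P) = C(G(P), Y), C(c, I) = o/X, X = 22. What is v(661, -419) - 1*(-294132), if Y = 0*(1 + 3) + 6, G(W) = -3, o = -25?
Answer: 6470879/22 ≈ 2.9413e+5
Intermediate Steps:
Y = 6 (Y = 0*4 + 6 = 0 + 6 = 6)
C(c, I) = -25/22
v(L, P) = -25/22
v(661, -419) - 1*(-294132) = -25/22 - 1*(-294132) = -25/22 + 294132 = 6470879/22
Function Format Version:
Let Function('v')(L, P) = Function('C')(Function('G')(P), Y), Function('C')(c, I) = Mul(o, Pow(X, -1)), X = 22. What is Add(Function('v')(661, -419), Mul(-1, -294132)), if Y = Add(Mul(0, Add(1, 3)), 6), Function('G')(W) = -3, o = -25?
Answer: Rational(6470879, 22) ≈ 2.9413e+5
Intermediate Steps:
Y = 6 (Y = Add(Mul(0, 4), 6) = Add(0, 6) = 6)
Function('C')(c, I) = Rational(-25, 22) (Function('C')(c, I) = Mul(-25, Pow(22, -1)) = Mul(-25, Rational(1, 22)) = Rational(-25, 22))
Function('v')(L, P) = Rational(-25, 22)
Add(Function('v')(661, -419), Mul(-1, -294132)) = Add(Rational(-25, 22), Mul(-1, -294132)) = Add(Rational(-25, 22), 294132) = Rational(6470879, 22)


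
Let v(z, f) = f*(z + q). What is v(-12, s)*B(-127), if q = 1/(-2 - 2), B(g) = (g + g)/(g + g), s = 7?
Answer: -343/4 ≈ -85.750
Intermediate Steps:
B(g) = 1 (B(g) = (2*g)/((2*g)) = (2*g)*(1/(2*g)) = 1)
q = -¼ (q = 1/(-4) = -¼ ≈ -0.25000)
v(z, f) = f*(-¼ + z) (v(z, f) = f*(z - ¼) = f*(-¼ + z))
v(-12, s)*B(-127) = (7*(-¼ - 12))*1 = (7*(-49/4))*1 = -343/4*1 = -343/4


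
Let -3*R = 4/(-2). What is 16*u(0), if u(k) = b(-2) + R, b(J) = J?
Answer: -64/3 ≈ -21.333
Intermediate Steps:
R = ⅔ (R = -4/(3*(-2)) = -4*(-1)/(3*2) = -⅓*(-2) = ⅔ ≈ 0.66667)
u(k) = -4/3 (u(k) = -2 + ⅔ = -4/3)
16*u(0) = 16*(-4/3) = -64/3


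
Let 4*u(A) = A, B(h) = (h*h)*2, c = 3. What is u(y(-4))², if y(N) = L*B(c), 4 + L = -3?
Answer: 3969/4 ≈ 992.25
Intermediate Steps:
L = -7 (L = -4 - 3 = -7)
B(h) = 2*h² (B(h) = h²*2 = 2*h²)
y(N) = -126 (y(N) = -14*3² = -14*9 = -7*18 = -126)
u(A) = A/4
u(y(-4))² = ((¼)*(-126))² = (-63/2)² = 3969/4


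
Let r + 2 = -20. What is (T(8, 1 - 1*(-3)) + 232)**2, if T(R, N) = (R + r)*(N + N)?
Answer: 14400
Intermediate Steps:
r = -22 (r = -2 - 20 = -22)
T(R, N) = 2*N*(-22 + R) (T(R, N) = (R - 22)*(N + N) = (-22 + R)*(2*N) = 2*N*(-22 + R))
(T(8, 1 - 1*(-3)) + 232)**2 = (2*(1 - 1*(-3))*(-22 + 8) + 232)**2 = (2*(1 + 3)*(-14) + 232)**2 = (2*4*(-14) + 232)**2 = (-112 + 232)**2 = 120**2 = 14400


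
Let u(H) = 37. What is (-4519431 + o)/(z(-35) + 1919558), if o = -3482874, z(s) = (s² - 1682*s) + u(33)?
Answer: -1600461/395938 ≈ -4.0422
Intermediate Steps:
z(s) = 37 + s² - 1682*s (z(s) = (s² - 1682*s) + 37 = 37 + s² - 1682*s)
(-4519431 + o)/(z(-35) + 1919558) = (-4519431 - 3482874)/((37 + (-35)² - 1682*(-35)) + 1919558) = -8002305/((37 + 1225 + 58870) + 1919558) = -8002305/(60132 + 1919558) = -8002305/1979690 = -8002305*1/1979690 = -1600461/395938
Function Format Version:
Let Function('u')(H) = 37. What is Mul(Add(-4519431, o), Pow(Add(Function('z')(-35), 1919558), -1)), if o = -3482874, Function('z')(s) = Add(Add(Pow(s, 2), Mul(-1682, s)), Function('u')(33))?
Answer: Rational(-1600461, 395938) ≈ -4.0422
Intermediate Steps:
Function('z')(s) = Add(37, Pow(s, 2), Mul(-1682, s)) (Function('z')(s) = Add(Add(Pow(s, 2), Mul(-1682, s)), 37) = Add(37, Pow(s, 2), Mul(-1682, s)))
Mul(Add(-4519431, o), Pow(Add(Function('z')(-35), 1919558), -1)) = Mul(Add(-4519431, -3482874), Pow(Add(Add(37, Pow(-35, 2), Mul(-1682, -35)), 1919558), -1)) = Mul(-8002305, Pow(Add(Add(37, 1225, 58870), 1919558), -1)) = Mul(-8002305, Pow(Add(60132, 1919558), -1)) = Mul(-8002305, Pow(1979690, -1)) = Mul(-8002305, Rational(1, 1979690)) = Rational(-1600461, 395938)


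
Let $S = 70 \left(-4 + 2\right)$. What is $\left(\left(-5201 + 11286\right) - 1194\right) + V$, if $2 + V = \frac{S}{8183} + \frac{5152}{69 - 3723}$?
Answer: $\frac{1491242489}{305109} \approx 4887.6$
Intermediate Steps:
$S = -140$ ($S = 70 \left(-2\right) = -140$)
$V = - \frac{1045630}{305109}$ ($V = -2 + \left(- \frac{140}{8183} + \frac{5152}{69 - 3723}\right) = -2 + \left(\left(-140\right) \frac{1}{8183} + \frac{5152}{69 - 3723}\right) = -2 + \left(- \frac{20}{1169} + \frac{5152}{-3654}\right) = -2 + \left(- \frac{20}{1169} + 5152 \left(- \frac{1}{3654}\right)\right) = -2 - \frac{435412}{305109} = - \frac{1045630}{305109} \approx -3.4271$)
$\left(\left(-5201 + 11286\right) - 1194\right) + V = \left(\left(-5201 + 11286\right) - 1194\right) - \frac{1045630}{305109} = \left(6085 - 1194\right) - \frac{1045630}{305109} = 4891 - \frac{1045630}{305109} = \frac{1491242489}{305109}$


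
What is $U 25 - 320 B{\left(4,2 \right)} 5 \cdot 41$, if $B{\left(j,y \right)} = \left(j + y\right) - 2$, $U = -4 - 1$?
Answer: $-262525$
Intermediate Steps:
$U = -5$ ($U = -4 - 1 = -5$)
$B{\left(j,y \right)} = -2 + j + y$
$U 25 - 320 B{\left(4,2 \right)} 5 \cdot 41 = \left(-5\right) 25 - 320 \left(-2 + 4 + 2\right) 5 \cdot 41 = -125 - 320 \cdot 4 \cdot 205 = -125 - 262400 = -262525$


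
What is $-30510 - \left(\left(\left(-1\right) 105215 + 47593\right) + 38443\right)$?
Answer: $-11331$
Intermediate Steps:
$-30510 - \left(\left(\left(-1\right) 105215 + 47593\right) + 38443\right) = -30510 - \left(\left(-105215 + 47593\right) + 38443\right) = -30510 - \left(-57622 + 38443\right) = -30510 - -19179 = -30510 + 19179 = -11331$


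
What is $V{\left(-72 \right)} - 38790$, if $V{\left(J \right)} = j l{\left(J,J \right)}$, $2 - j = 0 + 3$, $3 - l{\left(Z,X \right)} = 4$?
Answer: $-38789$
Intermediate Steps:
$l{\left(Z,X \right)} = -1$ ($l{\left(Z,X \right)} = 3 - 4 = -1$)
$j = -1$ ($j = 2 - \left(0 + 3\right) = 2 - 3 = -1$)
$V{\left(J \right)} = 1$ ($V{\left(J \right)} = \left(-1\right) \left(-1\right) = 1$)
$V{\left(-72 \right)} - 38790 = 1 - 38790 = -38789$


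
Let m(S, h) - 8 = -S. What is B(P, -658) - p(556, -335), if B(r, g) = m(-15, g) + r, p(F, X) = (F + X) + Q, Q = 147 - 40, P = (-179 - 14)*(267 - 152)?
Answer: -22500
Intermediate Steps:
P = -22195 (P = -193*115 = -22195)
Q = 107
m(S, h) = 8 - S
p(F, X) = 107 + F + X (p(F, X) = (F + X) + 107 = 107 + F + X)
B(r, g) = 23 + r (B(r, g) = (8 - 1*(-15)) + r = (8 + 15) + r = 23 + r)
B(P, -658) - p(556, -335) = (23 - 22195) - (107 + 556 - 335) = -22172 - 1*328 = -22172 - 328 = -22500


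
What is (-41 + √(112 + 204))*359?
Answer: -14719 + 718*√79 ≈ -8337.3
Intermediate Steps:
(-41 + √(112 + 204))*359 = (-41 + √316)*359 = (-41 + 2*√79)*359 = -14719 + 718*√79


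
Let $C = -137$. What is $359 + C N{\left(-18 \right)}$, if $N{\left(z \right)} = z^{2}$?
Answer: $-44029$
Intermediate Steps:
$359 + C N{\left(-18 \right)} = 359 - 137 \left(-18\right)^{2} = 359 - 44388 = -44029$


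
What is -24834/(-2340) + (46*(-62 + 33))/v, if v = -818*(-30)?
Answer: 168418/15951 ≈ 10.558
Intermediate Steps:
v = 24540
-24834/(-2340) + (46*(-62 + 33))/v = -24834/(-2340) + (46*(-62 + 33))/24540 = -24834*(-1/2340) + (46*(-29))*(1/24540) = 4139/390 - 1334*1/24540 = 4139/390 - 667/12270 = 168418/15951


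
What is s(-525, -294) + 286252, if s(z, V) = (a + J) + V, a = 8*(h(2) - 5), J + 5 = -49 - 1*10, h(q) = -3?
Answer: 285830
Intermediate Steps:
J = -64 (J = -5 + (-49 - 1*10) = -5 + (-49 - 10) = -5 - 59 = -64)
a = -64 (a = 8*(-3 - 5) = 8*(-8) = -64)
s(z, V) = -128 + V (s(z, V) = (-64 - 64) + V = -128 + V)
s(-525, -294) + 286252 = (-128 - 294) + 286252 = -422 + 286252 = 285830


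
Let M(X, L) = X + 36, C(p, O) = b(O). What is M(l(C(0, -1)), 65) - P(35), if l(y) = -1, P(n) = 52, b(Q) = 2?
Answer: -17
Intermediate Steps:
C(p, O) = 2
M(X, L) = 36 + X
M(l(C(0, -1)), 65) - P(35) = (36 - 1) - 1*52 = 35 - 52 = -17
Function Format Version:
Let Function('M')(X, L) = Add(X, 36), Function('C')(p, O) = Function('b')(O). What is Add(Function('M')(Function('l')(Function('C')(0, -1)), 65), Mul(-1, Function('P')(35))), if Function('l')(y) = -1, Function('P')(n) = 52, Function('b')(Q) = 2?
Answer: -17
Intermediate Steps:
Function('C')(p, O) = 2
Function('M')(X, L) = Add(36, X)
Add(Function('M')(Function('l')(Function('C')(0, -1)), 65), Mul(-1, Function('P')(35))) = Add(Add(36, -1), Mul(-1, 52)) = Add(35, -52) = -17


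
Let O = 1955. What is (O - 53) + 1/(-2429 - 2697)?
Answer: 9749651/5126 ≈ 1902.0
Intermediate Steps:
(O - 53) + 1/(-2429 - 2697) = (1955 - 53) + 1/(-2429 - 2697) = 1902 + 1/(-5126) = 1902 - 1/5126 = 9749651/5126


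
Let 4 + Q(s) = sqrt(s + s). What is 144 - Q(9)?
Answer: 148 - 3*sqrt(2) ≈ 143.76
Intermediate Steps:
Q(s) = -4 + sqrt(2)*sqrt(s) (Q(s) = -4 + sqrt(s + s) = -4 + sqrt(2*s) = -4 + sqrt(2)*sqrt(s))
144 - Q(9) = 144 - (-4 + sqrt(2)*sqrt(9)) = 144 - (-4 + sqrt(2)*3) = 144 - (-4 + 3*sqrt(2)) = 144 + (4 - 3*sqrt(2)) = 148 - 3*sqrt(2)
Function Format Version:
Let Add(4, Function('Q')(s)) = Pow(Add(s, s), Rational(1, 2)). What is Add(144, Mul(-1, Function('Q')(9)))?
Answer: Add(148, Mul(-3, Pow(2, Rational(1, 2)))) ≈ 143.76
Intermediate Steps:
Function('Q')(s) = Add(-4, Mul(Pow(2, Rational(1, 2)), Pow(s, Rational(1, 2)))) (Function('Q')(s) = Add(-4, Pow(Add(s, s), Rational(1, 2))) = Add(-4, Pow(Mul(2, s), Rational(1, 2))) = Add(-4, Mul(Pow(2, Rational(1, 2)), Pow(s, Rational(1, 2)))))
Add(144, Mul(-1, Function('Q')(9))) = Add(144, Mul(-1, Add(-4, Mul(Pow(2, Rational(1, 2)), Pow(9, Rational(1, 2)))))) = Add(144, Mul(-1, Add(-4, Mul(Pow(2, Rational(1, 2)), 3)))) = Add(144, Mul(-1, Add(-4, Mul(3, Pow(2, Rational(1, 2)))))) = Add(144, Add(4, Mul(-3, Pow(2, Rational(1, 2))))) = Add(148, Mul(-3, Pow(2, Rational(1, 2))))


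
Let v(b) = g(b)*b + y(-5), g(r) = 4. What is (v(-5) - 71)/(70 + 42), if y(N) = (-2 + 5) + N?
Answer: -93/112 ≈ -0.83036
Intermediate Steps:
y(N) = 3 + N
v(b) = -2 + 4*b (v(b) = 4*b + (3 - 5) = 4*b - 2 = -2 + 4*b)
(v(-5) - 71)/(70 + 42) = ((-2 + 4*(-5)) - 71)/(70 + 42) = ((-2 - 20) - 71)/112 = (-22 - 71)*(1/112) = -93*1/112 = -93/112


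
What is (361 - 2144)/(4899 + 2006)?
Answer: -1783/6905 ≈ -0.25822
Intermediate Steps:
(361 - 2144)/(4899 + 2006) = -1783/6905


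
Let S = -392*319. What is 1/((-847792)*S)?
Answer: 1/106014694016 ≈ 9.4326e-12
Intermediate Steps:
S = -125048
1/((-847792)*S) = 1/(-847792*(-125048)) = -1/847792*(-1/125048) = 1/106014694016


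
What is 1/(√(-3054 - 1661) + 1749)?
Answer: 1749/3063716 - I*√4715/3063716 ≈ 0.00057088 - 2.2413e-5*I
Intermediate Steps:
1/(√(-3054 - 1661) + 1749) = 1/(√(-4715) + 1749) = 1/(I*√4715 + 1749) = 1/(1749 + I*√4715)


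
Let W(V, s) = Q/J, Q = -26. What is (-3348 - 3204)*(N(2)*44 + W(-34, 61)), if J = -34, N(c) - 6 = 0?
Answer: -29490552/17 ≈ -1.7347e+6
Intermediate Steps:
N(c) = 6 (N(c) = 6 + 0 = 6)
W(V, s) = 13/17 (W(V, s) = -26/(-34) = -26*(-1/34) = 13/17)
(-3348 - 3204)*(N(2)*44 + W(-34, 61)) = (-3348 - 3204)*(6*44 + 13/17) = -6552*(264 + 13/17) = -6552*4501/17 = -29490552/17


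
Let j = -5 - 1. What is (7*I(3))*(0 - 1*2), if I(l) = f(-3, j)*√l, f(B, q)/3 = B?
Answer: 126*√3 ≈ 218.24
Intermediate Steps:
j = -6
f(B, q) = 3*B
I(l) = -9*√l (I(l) = (3*(-3))*√l = -9*√l)
(7*I(3))*(0 - 1*2) = (7*(-9*√3))*(0 - 1*2) = (-63*√3)*(0 - 2) = -63*√3*(-2) = 126*√3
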